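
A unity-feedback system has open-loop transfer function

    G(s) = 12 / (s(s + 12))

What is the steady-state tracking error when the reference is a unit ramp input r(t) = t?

G(s) has one pole at the origin.
This is a Type 1 system. Kv = lim_{s→0} s·G(s) = 12/12 = 1.
e_ss = 1/Kv = 1/(1) = 1.

e_ss = 1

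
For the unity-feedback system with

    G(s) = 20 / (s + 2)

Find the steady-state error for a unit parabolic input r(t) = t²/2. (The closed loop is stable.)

e_ss = ∞

G(s) has no poles at the origin.
This is a Type 0 system; Ka = lim_{s→0} s^2·G(s) = 0, so the steady-state error for a parabola input is infinite.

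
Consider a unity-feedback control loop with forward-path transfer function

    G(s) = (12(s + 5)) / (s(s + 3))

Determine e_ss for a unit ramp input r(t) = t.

e_ss = 0.05000

G(s) has one pole at the origin.
This is a Type 1 system. Kv = lim_{s→0} s·G(s) = 60/3 = 20.
e_ss = 1/Kv = 1/(20) = 1/20 ≈ 0.05000.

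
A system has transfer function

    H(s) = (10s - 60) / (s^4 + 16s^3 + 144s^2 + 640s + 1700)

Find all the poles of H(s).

The poles are the roots of the denominator s^4 + 16s^3 + 144s^2 + 640s + 1700 = 0.
No real roots exist; factor into two real quadratics: (s^2 + 10s + 50)(s^2 + 6s + 34) = 0.
Each quadratic gives a conjugate pair via the quadratic formula.

s = -5 ± 5j, -3 ± 5j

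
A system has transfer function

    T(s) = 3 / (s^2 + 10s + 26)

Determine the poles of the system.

The poles are the roots of the denominator s^2 + 10s + 26 = 0.
Using the quadratic formula: s = (-10 ± √(-4))/2 = -5 ± 1j.

s = -5 + j, -5 - j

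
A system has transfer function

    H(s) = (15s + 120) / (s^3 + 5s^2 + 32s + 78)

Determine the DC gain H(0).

Set s = 0: H(0) = (120) / (78) = 20/13.

H(0) = 20/13 ≈ 1.538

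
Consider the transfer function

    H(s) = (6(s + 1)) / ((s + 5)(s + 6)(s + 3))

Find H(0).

At s = 0 each factor (s + a) contributes a and each (s^2 + bs + c) contributes c.
H(0) = 6·(1) / ((5) · (6) · (3)) = 6/90 = 1/15.

H(0) = 1/15 ≈ 0.06667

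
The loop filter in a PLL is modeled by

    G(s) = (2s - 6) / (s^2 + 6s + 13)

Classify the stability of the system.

stable

The denominator s^2 + 6s + 13 factors as (s^2 + 6s + 13), giving poles at s = -3 ± 2j.
Since all poles lie strictly in the left half-plane, the system is stable.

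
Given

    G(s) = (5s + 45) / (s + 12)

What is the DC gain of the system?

Set s = 0: G(0) = (45) / (12) = 15/4.

G(0) = 15/4 ≈ 3.750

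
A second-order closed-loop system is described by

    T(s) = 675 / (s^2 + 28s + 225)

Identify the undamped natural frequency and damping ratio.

ωₙ = 15 rad/s, ζ ≈ 0.9333

Compare the denominator to the standard form s^2 + 2ζωₙs + ωₙ².
ωₙ² = 225, so ωₙ = 15 rad/s.
2ζωₙ = 28, so ζ = 28/(2·15) ≈ 0.9333.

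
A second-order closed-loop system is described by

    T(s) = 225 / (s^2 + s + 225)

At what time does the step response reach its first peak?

t_p ≈ 0.2096 s

Comparing s^2 + s + 225 to s^2 + 2ζωₙs + ωₙ²: ωₙ = 15 rad/s and ζ = 1/(2·15) ≈ 0.03333.
ζωₙ = 1/2 = 0.5, so ω_d = ωₙ√(1−ζ²) = √(ωₙ² − (ζωₙ)²) = √(225 − 0.5²) = √224.75 ≈ 14.99 rad/s.
t_p = π/ω_d = π/14.99 ≈ 0.2096 s.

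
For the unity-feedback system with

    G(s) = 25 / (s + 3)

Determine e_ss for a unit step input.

G(s) has no poles at the origin.
This is a Type 0 system. Kp = lim_{s→0} G(s) = 25/3.
e_ss = 1/(1 + Kp) = 1/(1 + 25/3) = 3/28 ≈ 0.1071.

e_ss = 0.1071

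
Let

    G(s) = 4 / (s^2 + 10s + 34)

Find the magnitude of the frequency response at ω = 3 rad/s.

|G(j3)| ≈ 0.1024

Substitute s = j3: numerator = 4, denominator = 25 + j30.
|G(j3)| = |4| / |25 + j30| = 4 / 39.051 ≈ 0.1024.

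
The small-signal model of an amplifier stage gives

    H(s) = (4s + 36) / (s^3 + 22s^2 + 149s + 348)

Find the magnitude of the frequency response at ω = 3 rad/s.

Substitute s = j3: numerator = 36 + j12, denominator = 150 + j420.
|H(j3)| = |36 + j12| / |150 + j420| = 37.947 / 445.98 ≈ 0.08509.

|H(j3)| ≈ 0.08509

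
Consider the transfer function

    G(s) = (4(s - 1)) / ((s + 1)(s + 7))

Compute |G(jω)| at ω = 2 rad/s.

|G(j2)| ≈ 0.5494

Substitute s = j2: numerator = -4 + j8, denominator = 3 + j16.
|G(j2)| = |-4 + j8| / |3 + j16| = 8.9443 / 16.279 ≈ 0.5494.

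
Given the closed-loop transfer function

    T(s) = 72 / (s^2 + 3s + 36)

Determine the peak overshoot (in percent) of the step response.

%OS ≈ 44.4%

Comparing s^2 + 3s + 36 to s^2 + 2ζωₙs + ωₙ²: ωₙ = 6 rad/s and ζ = 3/(2·6) = 0.25.
%OS = 100·exp(−πζ/√(1−ζ²)) = 100·exp(−π·0.25/√(1−0.25²)) ≈ 44.4%.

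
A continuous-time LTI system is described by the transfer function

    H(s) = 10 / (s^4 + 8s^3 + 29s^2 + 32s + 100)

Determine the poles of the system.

The poles are the roots of the denominator s^4 + 8s^3 + 29s^2 + 32s + 100 = 0.
No real roots exist; factor into two real quadratics: (s^2 + 4)(s^2 + 8s + 25) = 0.
Each quadratic gives a conjugate pair via the quadratic formula.

s = 2j, -2j, -4 + 3j, -4 - 3j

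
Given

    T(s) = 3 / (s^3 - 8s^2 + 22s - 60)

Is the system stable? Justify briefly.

The denominator s^3 - 8s^2 + 22s - 60 factors as (s^2 - 2s + 10)(s - 6), giving poles at s = 1 + 3j, 1 - 3j, 6.
Since the pole(s) at s = 1 ± 3j, 6 lie in the right half-plane, the system is unstable.

unstable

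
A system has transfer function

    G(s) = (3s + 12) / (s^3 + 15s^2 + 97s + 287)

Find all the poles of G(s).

s = -4 ± 5j, -7

The poles are the roots of the denominator s^3 + 15s^2 + 97s + 287 = 0.
Trying s = -7: the polynomial evaluates to 0, so (s + 7) is a factor.
Dividing out leaves s^2 + 8s + 41 = 0.
The quadratic formula then gives s = -4 ± 5j.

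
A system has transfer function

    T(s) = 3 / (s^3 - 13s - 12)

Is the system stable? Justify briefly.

The denominator s^3 - 13s - 12 factors as (s + 1)(s + 3)(s - 4), giving poles at s = -1, -3, 4.
Since the pole(s) at s = 4 lie in the right half-plane, the system is unstable.

unstable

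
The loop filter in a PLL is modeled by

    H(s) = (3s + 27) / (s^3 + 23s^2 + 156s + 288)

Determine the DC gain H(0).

H(0) = 3/32 ≈ 0.09375

Set s = 0: H(0) = (27) / (288) = 3/32.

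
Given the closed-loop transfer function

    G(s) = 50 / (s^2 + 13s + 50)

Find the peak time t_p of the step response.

Comparing s^2 + 13s + 50 to s^2 + 2ζωₙs + ωₙ²: ωₙ = √50 ≈ 7.071 rad/s and ζ = 13/(2·√50) ≈ 0.9192.
ζωₙ = 13/2 = 6.5, so ω_d = ωₙ√(1−ζ²) = √(ωₙ² − (ζωₙ)²) = √(50 − 6.5²) = √7.75 ≈ 2.784 rad/s.
t_p = π/ω_d = π/2.784 ≈ 1.128 s.

t_p ≈ 1.128 s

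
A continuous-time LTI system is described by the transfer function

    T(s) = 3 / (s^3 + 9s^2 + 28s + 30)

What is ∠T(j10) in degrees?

At s = j10: numerator = 3, denominator = -870 - j720.
∠T = ∠num − ∠den = 0° − (-140.39°) = 140.4°.

∠T(j10) ≈ 140.4°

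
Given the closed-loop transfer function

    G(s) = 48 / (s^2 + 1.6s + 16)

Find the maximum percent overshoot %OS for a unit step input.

Comparing s^2 + 1.6s + 16 to s^2 + 2ζωₙs + ωₙ²: ωₙ = 4 rad/s and ζ = 1.6/(2·4) = 0.2.
%OS = 100·exp(−πζ/√(1−ζ²)) = 100·exp(−π·0.2/√(1−0.2²)) ≈ 52.7%.

%OS ≈ 52.7%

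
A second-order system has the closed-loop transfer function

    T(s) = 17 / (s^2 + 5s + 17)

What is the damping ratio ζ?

Compare the denominator to the standard form s^2 + 2ζωₙs + ωₙ².
ωₙ² = 17, so ωₙ = √17 ≈ 4.123 rad/s.
2ζωₙ = 5, so ζ = 5/(2·√17) ≈ 0.6063.

ζ ≈ 0.6063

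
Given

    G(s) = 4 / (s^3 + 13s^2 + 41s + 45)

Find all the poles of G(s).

The poles are the roots of the denominator s^3 + 13s^2 + 41s + 45 = 0.
Trying s = -9: the polynomial evaluates to 0, so (s + 9) is a factor.
Dividing out leaves s^2 + 4s + 5 = 0.
The quadratic formula then gives s = -2 ± 1j.

s = -9, -2 + j, -2 - j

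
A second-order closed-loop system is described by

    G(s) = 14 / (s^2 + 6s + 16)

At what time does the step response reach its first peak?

Comparing s^2 + 6s + 16 to s^2 + 2ζωₙs + ωₙ²: ωₙ = 4 rad/s and ζ = 6/(2·4) = 0.75.
ζωₙ = 6/2 = 3, so ω_d = ωₙ√(1−ζ²) = √(ωₙ² − (ζωₙ)²) = √(16 − 3²) = √7 ≈ 2.646 rad/s.
t_p = π/ω_d = π/2.646 ≈ 1.187 s.

t_p ≈ 1.187 s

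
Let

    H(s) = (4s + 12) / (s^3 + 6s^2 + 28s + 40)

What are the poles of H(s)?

The poles are the roots of the denominator s^3 + 6s^2 + 28s + 40 = 0.
Trying s = -2: the polynomial evaluates to 0, so (s + 2) is a factor.
Dividing out leaves s^2 + 4s + 20 = 0.
The quadratic formula then gives s = -2 ± 4j.

s = -2 + 4j, -2 - 4j, -2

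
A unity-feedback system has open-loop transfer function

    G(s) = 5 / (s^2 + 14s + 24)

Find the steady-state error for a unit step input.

G(s) has no poles at the origin.
This is a Type 0 system. Kp = lim_{s→0} G(s) = 5/24.
e_ss = 1/(1 + Kp) = 1/(1 + 5/24) = 24/29 ≈ 0.8276.

e_ss = 0.8276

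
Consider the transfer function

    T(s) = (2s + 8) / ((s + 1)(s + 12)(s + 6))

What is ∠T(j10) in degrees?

∠T(j10) ≈ -114.9°

At s = j10: numerator = 8 + j20, denominator = -1828 - j100.
∠T = ∠num − ∠den = 68.199° − (-176.87°) = 245.1°, which wraps to -114.9°.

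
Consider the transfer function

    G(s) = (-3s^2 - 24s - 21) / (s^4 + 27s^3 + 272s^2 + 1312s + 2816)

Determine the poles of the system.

The poles are the roots of the denominator s^4 + 27s^3 + 272s^2 + 1312s + 2816 = 0.
Trying s = -8: the polynomial evaluates to 0, so (s + 8) is a factor.
Dividing out leaves s^3 + 19s^2 + 120s + 352 = 0.
This factors further as (s^2 + 8s + 32)(s + 11) = 0.

s = -4 ± 4j, -8, -11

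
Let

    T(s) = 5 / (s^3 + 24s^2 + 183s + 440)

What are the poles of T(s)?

s = -8, -11, -5

The poles are the roots of the denominator s^3 + 24s^2 + 183s + 440 = 0.
Trying s = -8: the polynomial evaluates to 0, so (s + 8) is a factor.
Dividing out leaves s^2 + 16s + 55 = 0.
Factoring the quadratic: (s + 11)(s + 5) = 0.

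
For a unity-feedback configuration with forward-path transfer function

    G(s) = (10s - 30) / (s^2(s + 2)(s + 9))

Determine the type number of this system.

Type 2

The denominator has 2 factors of s at the origin (free integrators), so this is a Type 2 system.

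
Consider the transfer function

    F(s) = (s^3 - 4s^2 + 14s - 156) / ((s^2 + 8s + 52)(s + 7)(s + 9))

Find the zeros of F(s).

Set the numerator to zero: s^3 - 4s^2 + 14s - 156 = 0.
Factoring: (s^2 + 2s + 26)(s - 6) = 0.

s = -1 + 5j, -1 - 5j, 6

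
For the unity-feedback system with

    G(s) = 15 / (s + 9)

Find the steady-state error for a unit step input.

G(s) has no poles at the origin.
This is a Type 0 system. Kp = lim_{s→0} G(s) = 15/9 = 5/3.
e_ss = 1/(1 + Kp) = 1/(1 + 5/3) = 3/8 ≈ 0.3750.

e_ss = 0.3750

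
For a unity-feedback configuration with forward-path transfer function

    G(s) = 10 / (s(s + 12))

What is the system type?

Type 1

The denominator has 1 factor of s at the origin (free integrator), so this is a Type 1 system.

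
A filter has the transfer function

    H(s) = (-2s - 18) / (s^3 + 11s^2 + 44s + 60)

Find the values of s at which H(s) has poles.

s = -4 ± 2j, -3

The poles are the roots of the denominator s^3 + 11s^2 + 44s + 60 = 0.
Trying s = -3: the polynomial evaluates to 0, so (s + 3) is a factor.
Dividing out leaves s^2 + 8s + 20 = 0.
The quadratic formula then gives s = -4 ± 2j.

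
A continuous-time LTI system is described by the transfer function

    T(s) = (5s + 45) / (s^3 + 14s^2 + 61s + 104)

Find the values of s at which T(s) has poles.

s = -3 + 2j, -3 - 2j, -8

The poles are the roots of the denominator s^3 + 14s^2 + 61s + 104 = 0.
Trying s = -8: the polynomial evaluates to 0, so (s + 8) is a factor.
Dividing out leaves s^2 + 6s + 13 = 0.
The quadratic formula then gives s = -3 ± 2j.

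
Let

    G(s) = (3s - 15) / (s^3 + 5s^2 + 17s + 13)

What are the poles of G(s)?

The poles are the roots of the denominator s^3 + 5s^2 + 17s + 13 = 0.
Trying s = -1: the polynomial evaluates to 0, so (s + 1) is a factor.
Dividing out leaves s^2 + 4s + 13 = 0.
The quadratic formula then gives s = -2 ± 3j.

s = -2 + 3j, -2 - 3j, -1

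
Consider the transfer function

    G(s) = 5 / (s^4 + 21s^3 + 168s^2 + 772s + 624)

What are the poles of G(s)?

s = -4 + 6j, -4 - 6j, -1, -12

The poles are the roots of the denominator s^4 + 21s^3 + 168s^2 + 772s + 624 = 0.
Trying s = -1: the polynomial evaluates to 0, so (s + 1) is a factor.
Dividing out leaves s^3 + 20s^2 + 148s + 624 = 0.
This factors further as (s^2 + 8s + 52)(s + 12) = 0.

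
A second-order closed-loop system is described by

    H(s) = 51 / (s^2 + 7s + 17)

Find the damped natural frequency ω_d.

Comparing s^2 + 7s + 17 to s^2 + 2ζωₙs + ωₙ²: ωₙ = √17 ≈ 4.123 rad/s and ζ = 7/(2·√17) ≈ 0.8489.
ζωₙ = 7/2 = 3.5, so ω_d = ωₙ√(1−ζ²) = √(ωₙ² − (ζωₙ)²) = √(17 − 3.5²) = √4.75 ≈ 2.179 rad/s.

ω_d ≈ 2.179 rad/s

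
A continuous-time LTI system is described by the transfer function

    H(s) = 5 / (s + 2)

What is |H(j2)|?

|H(j2)| ≈ 1.768

Substitute s = j2: numerator = 5, denominator = 2 + j2.
|H(j2)| = |5| / |2 + j2| = 5 / 2.8284 ≈ 1.768.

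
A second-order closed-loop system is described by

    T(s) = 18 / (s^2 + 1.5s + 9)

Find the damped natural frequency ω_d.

ω_d ≈ 2.905 rad/s

Comparing s^2 + 1.5s + 9 to s^2 + 2ζωₙs + ωₙ²: ωₙ = 3 rad/s and ζ = 1.5/(2·3) = 0.25.
ζωₙ = 1.5/2 = 0.75, so ω_d = ωₙ√(1−ζ²) = √(ωₙ² − (ζωₙ)²) = √(9 − 0.75²) = √8.4375 ≈ 2.905 rad/s.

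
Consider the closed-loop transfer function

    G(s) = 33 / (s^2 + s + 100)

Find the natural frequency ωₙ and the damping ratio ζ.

Compare the denominator to the standard form s^2 + 2ζωₙs + ωₙ².
ωₙ² = 100, so ωₙ = 10 rad/s.
2ζωₙ = 1, so ζ = 1/(2·10) = 0.05.

ωₙ = 10 rad/s, ζ = 0.05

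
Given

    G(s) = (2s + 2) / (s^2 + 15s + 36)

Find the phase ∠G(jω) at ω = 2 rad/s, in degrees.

∠G(j2) ≈ 20.28°

At s = j2: numerator = 2 + j4, denominator = 32 + j30.
∠G = ∠num − ∠den = 63.435° − (43.152°) = 20.28°.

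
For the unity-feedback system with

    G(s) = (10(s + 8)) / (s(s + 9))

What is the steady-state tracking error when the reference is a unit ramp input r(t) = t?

G(s) has one pole at the origin.
This is a Type 1 system. Kv = lim_{s→0} s·G(s) = 80/9.
e_ss = 1/Kv = 1/(80/9) = 9/80 ≈ 0.1125.

e_ss = 0.1125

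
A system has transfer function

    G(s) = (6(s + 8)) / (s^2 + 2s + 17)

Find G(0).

G(0) = 48/17 ≈ 2.824

At s = 0 each factor (s + a) contributes a and each (s^2 + bs + c) contributes c.
G(0) = 6·(8) / ((17)) = 48/17 = 48/17.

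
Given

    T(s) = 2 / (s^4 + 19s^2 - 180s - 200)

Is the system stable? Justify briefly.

unstable

The denominator s^4 + 19s^2 - 180s - 200 factors as (s^2 + 4s + 40)(s - 5)(s + 1), giving poles at s = -2 + 6j, -2 - 6j, 5, -1.
Since the pole(s) at s = 5 lie in the right half-plane, the system is unstable.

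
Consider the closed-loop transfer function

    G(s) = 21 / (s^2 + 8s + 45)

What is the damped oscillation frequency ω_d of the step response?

ω_d ≈ 5.385 rad/s

Comparing s^2 + 8s + 45 to s^2 + 2ζωₙs + ωₙ²: ωₙ = √45 ≈ 6.708 rad/s and ζ = 8/(2·√45) ≈ 0.5963.
ζωₙ = 8/2 = 4, so ω_d = ωₙ√(1−ζ²) = √(ωₙ² − (ζωₙ)²) = √(45 − 4²) = √29 ≈ 5.385 rad/s.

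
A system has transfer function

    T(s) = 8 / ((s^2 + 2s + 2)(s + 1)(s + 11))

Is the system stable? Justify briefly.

The poles can be read from the denominator factors: s = -1 + j, -1 - j, -1, -11.
Since all poles lie strictly in the left half-plane, the system is stable.

stable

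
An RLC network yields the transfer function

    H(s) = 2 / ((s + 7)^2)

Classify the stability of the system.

The poles can be read from the denominator factors: s = -7, -7.
Since all poles lie strictly in the left half-plane, the system is stable.

stable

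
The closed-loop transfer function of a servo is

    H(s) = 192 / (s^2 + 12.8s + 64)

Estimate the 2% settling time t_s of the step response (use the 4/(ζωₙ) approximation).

t_s ≈ 0.6250 s

Comparing s^2 + 12.8s + 64 to s^2 + 2ζωₙs + ωₙ²: ωₙ = 8 rad/s and ζ = 12.8/(2·8) = 0.8.
ζωₙ = 12.8/2 = 6.4, so t_s ≈ 4/(ζωₙ) = 4/6.4 = 0.6250 s.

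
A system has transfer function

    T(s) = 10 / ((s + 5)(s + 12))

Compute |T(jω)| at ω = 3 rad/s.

Substitute s = j3: numerator = 10, denominator = 51 + j51.
|T(j3)| = |10| / |51 + j51| = 10 / 72.125 ≈ 0.1386.

|T(j3)| ≈ 0.1386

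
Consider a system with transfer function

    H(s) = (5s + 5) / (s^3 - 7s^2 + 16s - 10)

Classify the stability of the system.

unstable

The denominator s^3 - 7s^2 + 16s - 10 factors as (s - 1)(s^2 - 6s + 10), giving poles at s = 1, 3 + j, 3 - j.
Since the pole(s) at s = 1, 3 + j, 3 - j lie in the right half-plane, the system is unstable.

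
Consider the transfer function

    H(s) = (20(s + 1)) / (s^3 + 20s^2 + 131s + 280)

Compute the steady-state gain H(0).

H(0) = 1/14 ≈ 0.07143

Set s = 0: H(0) = (20) / (280) = 1/14.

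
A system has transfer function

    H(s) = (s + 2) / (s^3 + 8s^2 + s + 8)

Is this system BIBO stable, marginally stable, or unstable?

marginally stable

The denominator s^3 + 8s^2 + s + 8 factors as (s^2 + 1)(s + 8), giving poles at s = j, -j, -8.
Since the simple pole(s) at s = j, -j lie on the jω-axis with none in the right half-plane, the system is marginally stable.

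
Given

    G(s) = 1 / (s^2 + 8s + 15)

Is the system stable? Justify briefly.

The denominator s^2 + 8s + 15 factors as (s + 3)(s + 5), giving poles at s = -3, -5.
Since all poles lie strictly in the left half-plane, the system is stable.

stable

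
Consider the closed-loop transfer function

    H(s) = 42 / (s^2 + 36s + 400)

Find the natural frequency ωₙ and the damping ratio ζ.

Compare the denominator to the standard form s^2 + 2ζωₙs + ωₙ².
ωₙ² = 400, so ωₙ = 20 rad/s.
2ζωₙ = 36, so ζ = 36/(2·20) = 0.9.

ωₙ = 20 rad/s, ζ = 0.9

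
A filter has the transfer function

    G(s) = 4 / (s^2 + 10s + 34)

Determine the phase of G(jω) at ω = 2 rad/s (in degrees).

∠G(j2) ≈ -33.69°

At s = j2: numerator = 4, denominator = 30 + j20.
∠G = ∠num − ∠den = 0° − (33.690°) = -33.69°.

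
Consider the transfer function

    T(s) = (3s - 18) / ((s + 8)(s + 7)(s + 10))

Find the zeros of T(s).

s = 6

Set the numerator to zero: 3s - 18 = 0, i.e. 3·(s - 6) = 0.
So s = 6.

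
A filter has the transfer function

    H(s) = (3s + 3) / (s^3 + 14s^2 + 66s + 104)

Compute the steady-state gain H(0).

H(0) = 3/104 ≈ 0.02885

Set s = 0: H(0) = (3) / (104) = 3/104.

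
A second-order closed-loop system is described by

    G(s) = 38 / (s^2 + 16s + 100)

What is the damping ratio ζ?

ζ = 0.8

Compare the denominator to the standard form s^2 + 2ζωₙs + ωₙ².
ωₙ² = 100, so ωₙ = 10 rad/s.
2ζωₙ = 16, so ζ = 16/(2·10) = 0.8.
With ζ = 0.8 the response is underdamped.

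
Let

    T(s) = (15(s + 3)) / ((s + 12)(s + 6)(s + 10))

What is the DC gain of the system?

T(0) = 1/16 ≈ 0.06250

At s = 0 each factor (s + a) contributes a and each (s^2 + bs + c) contributes c.
T(0) = 15·(3) / ((12) · (6) · (10)) = 45/720 = 1/16.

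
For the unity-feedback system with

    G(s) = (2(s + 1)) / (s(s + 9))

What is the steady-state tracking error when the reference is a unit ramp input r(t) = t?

e_ss = 4.500

G(s) has one pole at the origin.
This is a Type 1 system. Kv = lim_{s→0} s·G(s) = 2/9.
e_ss = 1/Kv = 1/(2/9) = 9/2 ≈ 4.500.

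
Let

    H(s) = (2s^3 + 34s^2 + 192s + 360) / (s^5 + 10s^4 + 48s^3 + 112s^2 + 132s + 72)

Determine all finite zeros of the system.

Set the numerator to zero: 2s^3 + 34s^2 + 192s + 360 = 0, i.e. 2·(s^3 + 17s^2 + 96s + 180) = 0.
Factoring: (s + 6)^2(s + 5) = 0.

s = -6, -6, -5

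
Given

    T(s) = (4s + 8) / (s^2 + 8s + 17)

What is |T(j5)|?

Substitute s = j5: numerator = 8 + j20, denominator = -8 + j40.
|T(j5)| = |8 + j20| / |-8 + j40| = 21.541 / 40.792 ≈ 0.5281.

|T(j5)| ≈ 0.5281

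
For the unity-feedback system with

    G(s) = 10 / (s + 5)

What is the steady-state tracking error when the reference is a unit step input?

G(s) has no poles at the origin.
This is a Type 0 system. Kp = lim_{s→0} G(s) = 10/5 = 2.
e_ss = 1/(1 + Kp) = 1/(1 + 2) = 1/3 ≈ 0.3333.

e_ss = 0.3333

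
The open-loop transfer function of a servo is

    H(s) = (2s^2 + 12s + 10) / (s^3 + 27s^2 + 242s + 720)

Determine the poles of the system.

s = -8, -9, -10

The poles are the roots of the denominator s^3 + 27s^2 + 242s + 720 = 0.
Trying s = -8: the polynomial evaluates to 0, so (s + 8) is a factor.
Dividing out leaves s^2 + 19s + 90 = 0.
Factoring the quadratic: (s + 9)(s + 10) = 0.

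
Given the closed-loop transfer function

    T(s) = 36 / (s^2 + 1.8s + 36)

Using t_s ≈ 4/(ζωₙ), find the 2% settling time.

Comparing s^2 + 1.8s + 36 to s^2 + 2ζωₙs + ωₙ²: ωₙ = 6 rad/s and ζ = 1.8/(2·6) = 0.15.
ζωₙ = 1.8/2 = 0.9, so t_s ≈ 4/(ζωₙ) = 4/0.9 ≈ 4.444 s.

t_s ≈ 4.444 s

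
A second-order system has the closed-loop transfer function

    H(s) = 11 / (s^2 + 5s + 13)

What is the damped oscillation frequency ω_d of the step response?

ω_d ≈ 2.598 rad/s

Comparing s^2 + 5s + 13 to s^2 + 2ζωₙs + ωₙ²: ωₙ = √13 ≈ 3.606 rad/s and ζ = 5/(2·√13) ≈ 0.6934.
ζωₙ = 5/2 = 2.5, so ω_d = ωₙ√(1−ζ²) = √(ωₙ² − (ζωₙ)²) = √(13 − 2.5²) = √6.75 ≈ 2.598 rad/s.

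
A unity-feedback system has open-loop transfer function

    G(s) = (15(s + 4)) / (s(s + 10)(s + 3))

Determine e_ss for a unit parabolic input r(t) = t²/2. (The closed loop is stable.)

e_ss = ∞

G(s) has one pole at the origin.
This is a Type 1 system; Ka = lim_{s→0} s^2·G(s) = 0, so the steady-state error for a parabola input is infinite.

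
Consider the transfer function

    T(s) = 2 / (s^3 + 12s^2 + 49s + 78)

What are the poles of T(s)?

s = -3 + 2j, -3 - 2j, -6

The poles are the roots of the denominator s^3 + 12s^2 + 49s + 78 = 0.
Trying s = -6: the polynomial evaluates to 0, so (s + 6) is a factor.
Dividing out leaves s^2 + 6s + 13 = 0.
The quadratic formula then gives s = -3 ± 2j.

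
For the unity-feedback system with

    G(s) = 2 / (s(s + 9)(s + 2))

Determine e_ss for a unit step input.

G(s) has one pole at the origin.
This is a Type 1 system; for a step input the steady-state error is zero.

e_ss = 0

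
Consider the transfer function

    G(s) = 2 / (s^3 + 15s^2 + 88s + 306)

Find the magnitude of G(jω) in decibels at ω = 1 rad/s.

|G(j1)|_dB ≈ -43.6 dB

Substitute s = j1: numerator = 2, denominator = 291 + j87.
|G(j1)| = |2| / |291 + j87| = 2 / 303.73 ≈ 0.006585.
In decibels: 20·log₁₀(0.006585) ≈ -43.6 dB.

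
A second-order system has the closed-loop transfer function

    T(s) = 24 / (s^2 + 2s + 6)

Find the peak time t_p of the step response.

Comparing s^2 + 2s + 6 to s^2 + 2ζωₙs + ωₙ²: ωₙ = √6 ≈ 2.449 rad/s and ζ = 2/(2·√6) ≈ 0.4082.
ζωₙ = 2/2 = 1, so ω_d = ωₙ√(1−ζ²) = √(ωₙ² − (ζωₙ)²) = √(6 − 1²) = √5 ≈ 2.236 rad/s.
t_p = π/ω_d = π/2.236 ≈ 1.405 s.

t_p ≈ 1.405 s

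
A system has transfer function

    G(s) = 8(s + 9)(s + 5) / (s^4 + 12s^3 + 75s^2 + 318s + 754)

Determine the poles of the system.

The poles are the roots of the denominator s^4 + 12s^3 + 75s^2 + 318s + 754 = 0.
No real roots exist; factor into two real quadratics: (s^2 + 2s + 26)(s^2 + 10s + 29) = 0.
Each quadratic gives a conjugate pair via the quadratic formula.

s = -1 + 5j, -1 - 5j, -5 + 2j, -5 - 2j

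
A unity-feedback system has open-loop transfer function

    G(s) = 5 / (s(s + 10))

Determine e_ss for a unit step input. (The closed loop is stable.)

e_ss = 0

G(s) has one pole at the origin.
This is a Type 1 system; for a step input the steady-state error is zero.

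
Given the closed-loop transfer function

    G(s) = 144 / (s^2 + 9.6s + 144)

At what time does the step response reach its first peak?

Comparing s^2 + 9.6s + 144 to s^2 + 2ζωₙs + ωₙ²: ωₙ = 12 rad/s and ζ = 9.6/(2·12) = 0.4.
ζωₙ = 9.6/2 = 4.8, so ω_d = ωₙ√(1−ζ²) = √(ωₙ² − (ζωₙ)²) = √(144 − 4.8²) = √120.96 ≈ 11.00 rad/s.
t_p = π/ω_d = π/11.00 ≈ 0.2856 s.

t_p ≈ 0.2856 s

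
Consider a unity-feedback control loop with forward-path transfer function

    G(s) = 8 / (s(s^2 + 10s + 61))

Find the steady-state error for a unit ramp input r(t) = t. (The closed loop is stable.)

e_ss = 7.625

G(s) has one pole at the origin.
This is a Type 1 system. Kv = lim_{s→0} s·G(s) = 8/61.
e_ss = 1/Kv = 1/(8/61) = 61/8 ≈ 7.625.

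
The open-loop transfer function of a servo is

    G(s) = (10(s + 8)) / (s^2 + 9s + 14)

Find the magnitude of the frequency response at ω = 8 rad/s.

Substitute s = j8: numerator = 80 + j80, denominator = -50 + j72.
|G(j8)| = |80 + j80| / |-50 + j72| = 113.14 / 87.658 ≈ 1.291.

|G(j8)| ≈ 1.291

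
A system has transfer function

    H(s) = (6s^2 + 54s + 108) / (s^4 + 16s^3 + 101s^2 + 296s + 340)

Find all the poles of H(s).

s = -4 + j, -4 - j, -4 + 2j, -4 - 2j

The poles are the roots of the denominator s^4 + 16s^3 + 101s^2 + 296s + 340 = 0.
No real roots exist; factor into two real quadratics: (s^2 + 8s + 17)(s^2 + 8s + 20) = 0.
Each quadratic gives a conjugate pair via the quadratic formula.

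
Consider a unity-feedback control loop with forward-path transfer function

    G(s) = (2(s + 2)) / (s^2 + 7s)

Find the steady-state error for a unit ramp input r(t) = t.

e_ss = 1.750

G(s) has one pole at the origin.
This is a Type 1 system. Kv = lim_{s→0} s·G(s) = 4/7.
e_ss = 1/Kv = 1/(4/7) = 7/4 ≈ 1.750.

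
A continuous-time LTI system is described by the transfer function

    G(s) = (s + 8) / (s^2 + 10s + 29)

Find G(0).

Set s = 0: G(0) = (8) / (29) = 8/29.

G(0) = 8/29 ≈ 0.2759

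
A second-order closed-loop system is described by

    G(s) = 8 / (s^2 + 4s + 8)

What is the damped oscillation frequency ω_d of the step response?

ω_d = 2 rad/s

Comparing s^2 + 4s + 8 to s^2 + 2ζωₙs + ωₙ²: ωₙ = √8 ≈ 2.828 rad/s and ζ = 4/(2·√8) ≈ 0.7071.
ζωₙ = 4/2 = 2, so ω_d = ωₙ√(1−ζ²) = √(ωₙ² − (ζωₙ)²) = √(8 − 2²) = √4 = 2 rad/s.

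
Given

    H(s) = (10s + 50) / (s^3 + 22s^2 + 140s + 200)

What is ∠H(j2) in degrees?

∠H(j2) ≈ -45.82°

At s = j2: numerator = 50 + j20, denominator = 112 + j272.
∠H = ∠num − ∠den = 21.801° − (67.620°) = -45.82°.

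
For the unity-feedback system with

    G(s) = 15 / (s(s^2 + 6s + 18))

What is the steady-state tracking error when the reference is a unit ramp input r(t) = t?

G(s) has one pole at the origin.
This is a Type 1 system. Kv = lim_{s→0} s·G(s) = 15/18 = 5/6.
e_ss = 1/Kv = 1/(5/6) = 6/5 ≈ 1.200.

e_ss = 1.200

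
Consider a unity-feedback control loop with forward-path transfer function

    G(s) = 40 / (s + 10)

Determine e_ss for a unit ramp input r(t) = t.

e_ss = ∞

G(s) has no poles at the origin.
This is a Type 0 system; Kv = lim_{s→0} s·G(s) = 0, so the steady-state error for a ramp input is infinite.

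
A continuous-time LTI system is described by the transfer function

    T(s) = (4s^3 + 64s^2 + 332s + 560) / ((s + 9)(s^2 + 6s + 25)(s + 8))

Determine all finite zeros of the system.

Set the numerator to zero: 4s^3 + 64s^2 + 332s + 560 = 0, i.e. 4·(s^3 + 16s^2 + 83s + 140) = 0.
Factoring: (s + 4)(s + 5)(s + 7) = 0.

s = -4, -5, -7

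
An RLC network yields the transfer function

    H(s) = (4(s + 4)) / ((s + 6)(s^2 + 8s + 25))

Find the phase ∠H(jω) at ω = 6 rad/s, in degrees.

∠H(j6) ≈ -91.60°

At s = j6: numerator = 16 + j24, denominator = -354 + j222.
∠H = ∠num − ∠den = 56.310° − (147.91°) = -91.60°.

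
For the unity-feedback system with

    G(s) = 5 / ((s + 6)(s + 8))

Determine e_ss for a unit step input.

G(s) has no poles at the origin.
This is a Type 0 system. Kp = lim_{s→0} G(s) = 5/48.
e_ss = 1/(1 + Kp) = 1/(1 + 5/48) = 48/53 ≈ 0.9057.

e_ss = 0.9057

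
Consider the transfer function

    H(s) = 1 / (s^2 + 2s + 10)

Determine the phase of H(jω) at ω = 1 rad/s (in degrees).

∠H(j1) ≈ -12.53°

At s = j1: numerator = 1, denominator = 9 + j2.
∠H = ∠num − ∠den = 0° − (12.529°) = -12.53°.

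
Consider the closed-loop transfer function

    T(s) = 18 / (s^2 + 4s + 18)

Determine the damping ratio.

Compare the denominator to the standard form s^2 + 2ζωₙs + ωₙ².
ωₙ² = 18, so ωₙ = √18 ≈ 4.243 rad/s.
2ζωₙ = 4, so ζ = 4/(2·√18) ≈ 0.4714.

ζ ≈ 0.4714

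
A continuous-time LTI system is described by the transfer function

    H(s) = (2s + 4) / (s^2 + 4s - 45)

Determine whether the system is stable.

unstable

The denominator s^2 + 4s - 45 factors as (s - 5)(s + 9), giving poles at s = 5, -9.
Since the pole(s) at s = 5 lie in the right half-plane, the system is unstable.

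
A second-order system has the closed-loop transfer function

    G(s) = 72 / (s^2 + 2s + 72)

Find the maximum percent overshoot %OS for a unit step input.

%OS ≈ 68.9%

Comparing s^2 + 2s + 72 to s^2 + 2ζωₙs + ωₙ²: ωₙ = √72 ≈ 8.485 rad/s and ζ = 2/(2·√72) ≈ 0.1179.
%OS = 100·exp(−πζ/√(1−ζ²)) = 100·exp(−π·0.1179/√(1−0.1179²)) ≈ 68.9%.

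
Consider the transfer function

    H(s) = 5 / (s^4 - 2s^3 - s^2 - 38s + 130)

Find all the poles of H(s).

The poles are the roots of the denominator s^4 - 2s^3 - s^2 - 38s + 130 = 0.
No real roots exist; factor into two real quadratics: (s^2 - 6s + 10)(s^2 + 4s + 13) = 0.
Each quadratic gives a conjugate pair via the quadratic formula.

s = 3 ± j, -2 ± 3j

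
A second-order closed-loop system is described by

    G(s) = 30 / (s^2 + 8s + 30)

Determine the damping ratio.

Compare the denominator to the standard form s^2 + 2ζωₙs + ωₙ².
ωₙ² = 30, so ωₙ = √30 ≈ 5.477 rad/s.
2ζωₙ = 8, so ζ = 8/(2·√30) ≈ 0.7303.

ζ ≈ 0.7303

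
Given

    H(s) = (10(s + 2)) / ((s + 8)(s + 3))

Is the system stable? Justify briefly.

The poles can be read from the denominator factors: s = -8, -3.
Since all poles lie strictly in the left half-plane, the system is stable.

stable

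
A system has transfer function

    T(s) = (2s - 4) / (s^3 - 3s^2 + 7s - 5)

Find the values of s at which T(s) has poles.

The poles are the roots of the denominator s^3 - 3s^2 + 7s - 5 = 0.
Trying s = 1: the polynomial evaluates to 0, so (s - 1) is a factor.
Dividing out leaves s^2 - 2s + 5 = 0.
The quadratic formula then gives s = 1 ± 2j.

s = 1 + 2j, 1 - 2j, 1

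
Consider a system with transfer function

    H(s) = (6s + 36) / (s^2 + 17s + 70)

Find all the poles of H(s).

s = -10, -7

The poles are the roots of the denominator s^2 + 17s + 70 = 0.
Factoring: (s + 10)(s + 7) = 0, so s = -10 and s = -7.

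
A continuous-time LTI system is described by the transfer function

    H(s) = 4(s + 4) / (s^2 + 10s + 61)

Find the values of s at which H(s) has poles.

The poles are the roots of the denominator s^2 + 10s + 61 = 0.
Using the quadratic formula: s = (-10 ± √(-144))/2 = -5 ± 6j.

s = -5 + 6j, -5 - 6j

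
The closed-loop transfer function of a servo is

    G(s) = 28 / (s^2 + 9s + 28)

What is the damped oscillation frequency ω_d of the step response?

Comparing s^2 + 9s + 28 to s^2 + 2ζωₙs + ωₙ²: ωₙ = √28 ≈ 5.292 rad/s and ζ = 9/(2·√28) ≈ 0.8504.
ζωₙ = 9/2 = 4.5, so ω_d = ωₙ√(1−ζ²) = √(ωₙ² − (ζωₙ)²) = √(28 − 4.5²) = √7.75 ≈ 2.784 rad/s.

ω_d ≈ 2.784 rad/s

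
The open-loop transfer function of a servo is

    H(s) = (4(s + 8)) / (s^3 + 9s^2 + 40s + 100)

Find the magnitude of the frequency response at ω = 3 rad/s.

Substitute s = j3: numerator = 32 + j12, denominator = 19 + j93.
|H(j3)| = |32 + j12| / |19 + j93| = 34.176 / 94.921 ≈ 0.3600.

|H(j3)| ≈ 0.3600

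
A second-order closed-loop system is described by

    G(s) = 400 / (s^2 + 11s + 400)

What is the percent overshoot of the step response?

%OS ≈ 40.7%

Comparing s^2 + 11s + 400 to s^2 + 2ζωₙs + ωₙ²: ωₙ = 20 rad/s and ζ = 11/(2·20) = 0.275.
%OS = 100·exp(−πζ/√(1−ζ²)) = 100·exp(−π·0.275/√(1−0.275²)) ≈ 40.7%.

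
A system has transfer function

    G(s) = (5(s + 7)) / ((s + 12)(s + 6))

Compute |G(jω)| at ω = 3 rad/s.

Substitute s = j3: numerator = 35 + j15, denominator = 63 + j54.
|G(j3)| = |35 + j15| / |63 + j54| = 38.079 / 82.976 ≈ 0.4589.

|G(j3)| ≈ 0.4589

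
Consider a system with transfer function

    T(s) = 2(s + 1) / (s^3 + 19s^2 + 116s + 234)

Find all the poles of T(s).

s = -9, -5 ± j

The poles are the roots of the denominator s^3 + 19s^2 + 116s + 234 = 0.
Trying s = -9: the polynomial evaluates to 0, so (s + 9) is a factor.
Dividing out leaves s^2 + 10s + 26 = 0.
The quadratic formula then gives s = -5 ± 1j.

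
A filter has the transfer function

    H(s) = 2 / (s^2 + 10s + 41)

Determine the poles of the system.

s = -5 + 4j, -5 - 4j

The poles are the roots of the denominator s^2 + 10s + 41 = 0.
Using the quadratic formula: s = (-10 ± √(-64))/2 = -5 ± 4j.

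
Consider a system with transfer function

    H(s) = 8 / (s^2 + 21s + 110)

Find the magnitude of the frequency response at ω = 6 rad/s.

Substitute s = j6: numerator = 8, denominator = 74 + j126.
|H(j6)| = |8| / |74 + j126| = 8 / 146.12 ≈ 0.05475.

|H(j6)| ≈ 0.05475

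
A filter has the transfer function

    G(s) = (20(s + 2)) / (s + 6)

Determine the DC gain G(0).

G(0) = 20/3 ≈ 6.667

Set s = 0: G(0) = (40) / (6) = 20/3.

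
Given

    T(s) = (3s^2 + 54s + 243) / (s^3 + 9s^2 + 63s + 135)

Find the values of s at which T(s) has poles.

s = -3, -3 ± 6j

The poles are the roots of the denominator s^3 + 9s^2 + 63s + 135 = 0.
Trying s = -3: the polynomial evaluates to 0, so (s + 3) is a factor.
Dividing out leaves s^2 + 6s + 45 = 0.
The quadratic formula then gives s = -3 ± 6j.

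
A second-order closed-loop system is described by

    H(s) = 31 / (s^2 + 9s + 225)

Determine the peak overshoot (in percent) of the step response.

Comparing s^2 + 9s + 225 to s^2 + 2ζωₙs + ωₙ²: ωₙ = 15 rad/s and ζ = 9/(2·15) = 0.3.
%OS = 100·exp(−πζ/√(1−ζ²)) = 100·exp(−π·0.3/√(1−0.3²)) ≈ 37.2%.

%OS ≈ 37.2%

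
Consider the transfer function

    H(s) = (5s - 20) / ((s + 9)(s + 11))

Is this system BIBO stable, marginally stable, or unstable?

stable

The poles can be read from the denominator factors: s = -9, -11.
Since all poles lie strictly in the left half-plane, the system is stable.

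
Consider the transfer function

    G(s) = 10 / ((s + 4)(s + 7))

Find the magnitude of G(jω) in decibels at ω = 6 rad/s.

|G(j6)|_dB ≈ -16.5 dB

Substitute s = j6: numerator = 10, denominator = -8 + j66.
|G(j6)| = |10| / |-8 + j66| = 10 / 66.483 ≈ 0.1504.
In decibels: 20·log₁₀(0.1504) ≈ -16.5 dB.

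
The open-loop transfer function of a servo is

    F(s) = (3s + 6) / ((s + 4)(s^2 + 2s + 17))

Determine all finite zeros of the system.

Set the numerator to zero: 3s + 6 = 0, i.e. 3·(s + 2) = 0.
So s = -2.

s = -2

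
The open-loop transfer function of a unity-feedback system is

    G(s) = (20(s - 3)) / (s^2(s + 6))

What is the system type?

The denominator has 2 factors of s at the origin (free integrators), so this is a Type 2 system.

Type 2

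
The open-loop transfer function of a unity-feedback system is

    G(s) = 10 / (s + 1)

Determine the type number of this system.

Type 0

The denominator has no factor of s at the origin — no free integrator — so this is a Type 0 system.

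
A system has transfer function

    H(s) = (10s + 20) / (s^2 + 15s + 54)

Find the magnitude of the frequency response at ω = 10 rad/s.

|H(j10)| ≈ 0.6500

Substitute s = j10: numerator = 20 + j100, denominator = -46 + j150.
|H(j10)| = |20 + j100| / |-46 + j150| = 101.98 / 156.89 ≈ 0.6500.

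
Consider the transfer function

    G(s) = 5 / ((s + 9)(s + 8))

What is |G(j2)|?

|G(j2)| ≈ 0.06577

Substitute s = j2: numerator = 5, denominator = 68 + j34.
|G(j2)| = |5| / |68 + j34| = 5 / 76.026 ≈ 0.06577.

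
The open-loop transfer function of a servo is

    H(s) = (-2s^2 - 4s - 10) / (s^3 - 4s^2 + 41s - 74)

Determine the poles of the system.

s = 1 + 6j, 1 - 6j, 2

The poles are the roots of the denominator s^3 - 4s^2 + 41s - 74 = 0.
Trying s = 2: the polynomial evaluates to 0, so (s - 2) is a factor.
Dividing out leaves s^2 - 2s + 37 = 0.
The quadratic formula then gives s = 1 ± 6j.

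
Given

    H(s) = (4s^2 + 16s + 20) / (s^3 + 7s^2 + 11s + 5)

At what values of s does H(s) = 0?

Set the numerator to zero: 4s^2 + 16s + 20 = 0, i.e. 4·(s^2 + 4s + 5) = 0.
Factoring: (s^2 + 4s + 5) = 0.

s = -2 + j, -2 - j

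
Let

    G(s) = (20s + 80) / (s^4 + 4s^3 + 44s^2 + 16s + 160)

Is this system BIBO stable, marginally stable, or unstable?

The denominator s^4 + 4s^3 + 44s^2 + 16s + 160 factors as (s^2 + 4)(s^2 + 4s + 40), giving poles at s = ±2j, -2 ± 6j.
Since the simple pole(s) at s = ±2j lie on the jω-axis with none in the right half-plane, the system is marginally stable.

marginally stable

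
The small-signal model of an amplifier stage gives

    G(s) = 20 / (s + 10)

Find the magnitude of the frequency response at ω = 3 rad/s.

|G(j3)| ≈ 1.916

Substitute s = j3: numerator = 20, denominator = 10 + j3.
|G(j3)| = |20| / |10 + j3| = 20 / 10.440 ≈ 1.916.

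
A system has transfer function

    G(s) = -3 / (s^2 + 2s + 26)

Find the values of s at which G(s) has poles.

s = -1 + 5j, -1 - 5j

The poles are the roots of the denominator s^2 + 2s + 26 = 0.
Using the quadratic formula: s = (-2 ± √(-100))/2 = -1 ± 5j.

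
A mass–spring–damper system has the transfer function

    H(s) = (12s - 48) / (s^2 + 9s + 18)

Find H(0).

H(0) = -8/3 ≈ -2.667

Set s = 0: H(0) = (-48) / (18) = -8/3.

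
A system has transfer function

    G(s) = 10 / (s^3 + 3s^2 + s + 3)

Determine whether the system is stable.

marginally stable

The denominator s^3 + 3s^2 + s + 3 factors as (s^2 + 1)(s + 3), giving poles at s = j, -j, -3.
Since the simple pole(s) at s = j, -j lie on the jω-axis with none in the right half-plane, the system is marginally stable.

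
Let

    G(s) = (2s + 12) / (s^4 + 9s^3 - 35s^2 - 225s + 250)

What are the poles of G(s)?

s = -10, 1, -5, 5

The poles are the roots of the denominator s^4 + 9s^3 - 35s^2 - 225s + 250 = 0.
Trying s = -10: the polynomial evaluates to 0, so (s + 10) is a factor.
Dividing out leaves s^3 - s^2 - 25s + 25 = 0.
This factors further as (s - 1)(s + 5)(s - 5) = 0.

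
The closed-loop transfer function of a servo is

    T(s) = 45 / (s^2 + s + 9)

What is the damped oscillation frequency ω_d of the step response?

Comparing s^2 + s + 9 to s^2 + 2ζωₙs + ωₙ²: ωₙ = 3 rad/s and ζ = 1/(2·3) ≈ 0.1667.
ζωₙ = 1/2 = 0.5, so ω_d = ωₙ√(1−ζ²) = √(ωₙ² − (ζωₙ)²) = √(9 − 0.5²) = √8.75 ≈ 2.958 rad/s.

ω_d ≈ 2.958 rad/s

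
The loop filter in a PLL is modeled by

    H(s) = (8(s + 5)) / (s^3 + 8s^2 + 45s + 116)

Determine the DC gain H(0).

Set s = 0: H(0) = (40) / (116) = 10/29.

H(0) = 10/29 ≈ 0.3448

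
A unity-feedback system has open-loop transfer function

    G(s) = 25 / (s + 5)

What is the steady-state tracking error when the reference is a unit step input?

e_ss = 0.1667

G(s) has no poles at the origin.
This is a Type 0 system. Kp = lim_{s→0} G(s) = 25/5 = 5.
e_ss = 1/(1 + Kp) = 1/(1 + 5) = 1/6 ≈ 0.1667.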